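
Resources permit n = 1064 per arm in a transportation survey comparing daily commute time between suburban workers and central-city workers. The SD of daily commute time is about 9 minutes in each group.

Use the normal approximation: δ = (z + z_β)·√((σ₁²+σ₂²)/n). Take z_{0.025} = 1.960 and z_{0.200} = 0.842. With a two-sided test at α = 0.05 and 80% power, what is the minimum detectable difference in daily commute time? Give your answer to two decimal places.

Minimum detectable difference ≈ 1.09 minutes

δ = (z_{α/2} + z_β) · √((σ₁²+σ₂²)/n)
  = (1.960 + 0.842) · √(162/1064)
  = 2.802 · √0.15226
  = 2.802 · 0.3902
  = 1.0933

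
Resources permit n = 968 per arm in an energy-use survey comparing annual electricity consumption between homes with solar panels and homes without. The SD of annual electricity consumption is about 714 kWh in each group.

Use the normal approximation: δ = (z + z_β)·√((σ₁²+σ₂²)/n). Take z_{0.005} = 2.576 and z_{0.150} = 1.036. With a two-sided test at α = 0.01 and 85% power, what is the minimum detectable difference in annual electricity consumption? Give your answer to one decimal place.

δ = (z_{α/2} + z_β) · √((σ₁²+σ₂²)/n)
  = (2.576 + 1.036) · √(1019592/968)
  = 3.612 · √1053.3
  = 3.612 · 32.4545
  = 117.2258

Minimum detectable difference ≈ 117.2 kWh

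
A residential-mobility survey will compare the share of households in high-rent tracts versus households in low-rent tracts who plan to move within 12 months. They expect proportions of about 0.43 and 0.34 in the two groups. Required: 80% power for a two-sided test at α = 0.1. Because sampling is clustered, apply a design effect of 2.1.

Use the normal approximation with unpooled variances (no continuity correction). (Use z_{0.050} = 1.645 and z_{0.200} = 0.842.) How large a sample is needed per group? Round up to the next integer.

n = 753 per group

n = (z_{α/2} + z_β)² · [p₁(1−p₁) + p₂(1−p₂)] / (p₁ − p₂)²
  = (1.645 + 0.842)² · (0.43·0.57 + 0.34·0.66) / (0.09)²
  = (2.487)² · (0.2451 + 0.2244) / 0.0081
  = 6.1852 · 0.4695 / 0.0081
  = 358.51
Design effect: 2.1 × 358.51 = 752.87.
Round up → n = 753 per group.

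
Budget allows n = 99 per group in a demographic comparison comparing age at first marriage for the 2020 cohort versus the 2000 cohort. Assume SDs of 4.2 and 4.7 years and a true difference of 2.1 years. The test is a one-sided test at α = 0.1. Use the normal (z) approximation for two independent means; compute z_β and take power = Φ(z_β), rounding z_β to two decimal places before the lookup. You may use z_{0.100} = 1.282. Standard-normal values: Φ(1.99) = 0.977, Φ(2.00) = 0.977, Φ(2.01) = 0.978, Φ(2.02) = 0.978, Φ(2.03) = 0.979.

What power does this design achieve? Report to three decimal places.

z_β = δ·√(n/(σ₁²+σ₂²)) − z_α
    = 2.1 · √(99/39.73) − 1.282
    = 2.1 · 1.57855 − 1.282
    = 3.3150 − 1.282 = 2.0330 → 2.03
Power = Φ(2.03) = 0.979.

Power ≈ 0.979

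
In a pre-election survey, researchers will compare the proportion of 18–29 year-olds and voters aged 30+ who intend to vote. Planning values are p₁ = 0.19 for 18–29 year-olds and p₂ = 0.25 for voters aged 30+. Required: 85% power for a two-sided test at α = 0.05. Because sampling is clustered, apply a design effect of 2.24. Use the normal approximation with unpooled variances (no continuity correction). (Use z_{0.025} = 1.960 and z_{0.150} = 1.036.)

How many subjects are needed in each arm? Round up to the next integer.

n = (z_{α/2} + z_β)² · [p₁(1−p₁) + p₂(1−p₂)] / (p₁ − p₂)²
  = (1.960 + 1.036)² · (0.19·0.81 + 0.25·0.75) / (-0.06)²
  = (2.996)² · (0.1539 + 0.1875) / 0.0036
  = 8.9760 · 0.3414 / 0.0036
  = 851.23
Design effect: 2.24 × 851.23 = 1906.75.
Round up → n = 1907 per group.

n = 1907 per group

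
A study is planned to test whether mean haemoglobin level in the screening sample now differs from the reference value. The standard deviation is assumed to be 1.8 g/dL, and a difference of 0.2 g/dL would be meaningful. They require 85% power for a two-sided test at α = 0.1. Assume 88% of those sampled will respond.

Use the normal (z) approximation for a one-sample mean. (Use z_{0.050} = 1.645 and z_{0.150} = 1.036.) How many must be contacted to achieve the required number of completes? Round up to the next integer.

n = 662

n = (z_{α/2} + z_β)² · σ² / δ²
  = (1.645 + 1.036)² · 1.8² / 0.2²
  = 7.1878 · 3.24 / 0.04
  = 582.21
Adjust for 88% response: 582.21 / 0.88 = 661.60.
Round up → n = 662.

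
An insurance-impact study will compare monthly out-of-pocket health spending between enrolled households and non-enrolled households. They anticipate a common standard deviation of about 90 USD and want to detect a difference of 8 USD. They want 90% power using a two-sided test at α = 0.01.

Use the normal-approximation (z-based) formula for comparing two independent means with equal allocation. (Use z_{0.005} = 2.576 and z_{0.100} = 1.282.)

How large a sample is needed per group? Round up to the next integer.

n = (z_{α/2} + z_β)² · (σ₁² + σ₂²) / δ²
  = (2.576 + 1.282)² · (2·90² = 16200) / 8²
  = 14.8842 · 16200 / 64
  = 3767.55
Round up → n = 3768 per group.

n = 3768 per group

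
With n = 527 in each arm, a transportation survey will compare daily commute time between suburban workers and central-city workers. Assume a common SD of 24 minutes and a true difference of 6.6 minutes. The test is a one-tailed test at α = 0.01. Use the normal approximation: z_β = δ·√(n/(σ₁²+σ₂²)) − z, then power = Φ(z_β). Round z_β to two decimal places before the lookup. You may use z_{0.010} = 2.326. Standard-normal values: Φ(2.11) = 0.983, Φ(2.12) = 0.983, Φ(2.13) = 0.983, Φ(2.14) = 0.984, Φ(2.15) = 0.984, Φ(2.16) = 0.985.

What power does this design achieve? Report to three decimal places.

z_β = δ·√(n/(σ₁²+σ₂²)) − z_α
    = 6.6 · √(527/1152) − 2.326
    = 6.6 · 0.67636 − 2.326
    = 4.4640 − 2.326 = 2.1380 → 2.14
Power = Φ(2.14) = 0.984.

Power ≈ 0.984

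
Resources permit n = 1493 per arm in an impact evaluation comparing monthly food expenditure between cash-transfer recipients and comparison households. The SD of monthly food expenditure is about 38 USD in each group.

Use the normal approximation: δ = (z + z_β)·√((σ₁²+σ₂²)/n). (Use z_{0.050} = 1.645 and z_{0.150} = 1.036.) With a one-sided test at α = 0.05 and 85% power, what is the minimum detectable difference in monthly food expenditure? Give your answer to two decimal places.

δ = (z_α + z_β) · √((σ₁²+σ₂²)/n)
  = (1.645 + 1.036) · √(2888/1493)
  = 2.681 · √1.9344
  = 2.681 · 1.3908
  = 3.7288

Minimum detectable difference ≈ 3.73 USD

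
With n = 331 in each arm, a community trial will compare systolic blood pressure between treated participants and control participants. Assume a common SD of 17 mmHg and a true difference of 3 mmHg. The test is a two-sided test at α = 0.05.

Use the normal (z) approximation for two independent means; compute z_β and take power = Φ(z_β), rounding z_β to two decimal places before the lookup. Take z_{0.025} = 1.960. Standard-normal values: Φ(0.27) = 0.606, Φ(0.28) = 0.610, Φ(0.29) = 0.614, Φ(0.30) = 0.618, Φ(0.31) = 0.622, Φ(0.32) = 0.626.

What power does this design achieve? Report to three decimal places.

z_β = δ·√(n/(σ₁²+σ₂²)) − z_{α/2}
    = 3 · √(331/578) − 1.960
    = 3 · 0.75675 − 1.960
    = 2.2702 − 1.960 = 0.3102 → 0.31
Power = Φ(0.31) = 0.622.

Power ≈ 0.622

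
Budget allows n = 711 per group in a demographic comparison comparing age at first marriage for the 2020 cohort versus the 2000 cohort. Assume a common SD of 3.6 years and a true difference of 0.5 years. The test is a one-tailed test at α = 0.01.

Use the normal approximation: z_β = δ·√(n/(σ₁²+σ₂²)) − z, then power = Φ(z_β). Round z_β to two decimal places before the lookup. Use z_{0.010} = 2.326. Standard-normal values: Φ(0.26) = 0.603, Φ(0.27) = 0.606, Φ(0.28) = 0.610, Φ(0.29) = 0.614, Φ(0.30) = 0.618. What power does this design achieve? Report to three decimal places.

Power ≈ 0.614

z_β = δ·√(n/(σ₁²+σ₂²)) − z_α
    = 0.5 · √(711/25.92) − 2.326
    = 0.5 · 5.23742 − 2.326
    = 2.6187 − 2.326 = 0.2927 → 0.29
Power = Φ(0.29) = 0.614.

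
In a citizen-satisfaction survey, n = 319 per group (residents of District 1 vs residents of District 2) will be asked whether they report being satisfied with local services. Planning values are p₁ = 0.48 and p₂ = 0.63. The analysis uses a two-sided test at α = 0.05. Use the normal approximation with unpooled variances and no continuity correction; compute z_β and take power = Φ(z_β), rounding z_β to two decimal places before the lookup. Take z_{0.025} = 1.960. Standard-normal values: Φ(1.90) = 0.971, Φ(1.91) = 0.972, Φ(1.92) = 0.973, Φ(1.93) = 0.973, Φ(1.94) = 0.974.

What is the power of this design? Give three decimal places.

Power ≈ 0.971

z_β = |p₁−p₂|·√(n/[p₁q₁+p₂q₂]) − z_{α/2}
    = 0.15 · √(319/0.4827) − 1.960
    = 0.15 · 25.7073 − 1.960
    = 3.8561 − 1.960 = 1.8961 → 1.90
Power = Φ(1.90) = 0.971.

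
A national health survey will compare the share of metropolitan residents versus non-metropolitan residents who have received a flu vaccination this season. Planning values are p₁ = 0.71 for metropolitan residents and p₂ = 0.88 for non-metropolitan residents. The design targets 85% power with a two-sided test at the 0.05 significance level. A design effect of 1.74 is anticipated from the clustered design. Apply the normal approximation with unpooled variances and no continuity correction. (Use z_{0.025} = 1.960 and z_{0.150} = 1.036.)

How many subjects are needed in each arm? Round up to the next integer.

n = (z_{α/2} + z_β)² · [p₁(1−p₁) + p₂(1−p₂)] / (p₁ − p₂)²
  = (1.960 + 1.036)² · (0.71·0.29 + 0.88·0.12) / (-0.17)²
  = (2.996)² · (0.2059 + 0.1056) / 0.0289
  = 8.9760 · 0.3115 / 0.0289
  = 96.75
Design effect: 1.74 × 96.75 = 168.34.
Round up → n = 169 per group.

n = 169 per group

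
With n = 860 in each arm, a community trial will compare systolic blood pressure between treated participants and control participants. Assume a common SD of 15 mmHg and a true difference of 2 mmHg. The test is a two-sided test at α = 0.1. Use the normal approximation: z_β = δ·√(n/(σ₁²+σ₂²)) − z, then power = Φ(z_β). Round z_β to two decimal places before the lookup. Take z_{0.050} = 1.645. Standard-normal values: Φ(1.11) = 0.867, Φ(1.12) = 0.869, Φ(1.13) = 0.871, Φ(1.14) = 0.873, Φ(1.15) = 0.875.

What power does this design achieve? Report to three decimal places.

z_β = δ·√(n/(σ₁²+σ₂²)) − z_{α/2}
    = 2 · √(860/450) − 1.645
    = 2 · 1.38243 − 1.645
    = 2.7649 − 1.645 = 1.1199 → 1.12
Power = Φ(1.12) = 0.869.

Power ≈ 0.869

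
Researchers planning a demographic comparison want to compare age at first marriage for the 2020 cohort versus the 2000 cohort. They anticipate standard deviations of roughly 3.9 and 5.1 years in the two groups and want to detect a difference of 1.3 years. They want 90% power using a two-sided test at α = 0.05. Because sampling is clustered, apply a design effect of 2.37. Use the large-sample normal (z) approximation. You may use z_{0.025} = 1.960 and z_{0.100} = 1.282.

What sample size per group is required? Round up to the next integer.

n = 608 per group

n = (z_{α/2} + z_β)² · (σ₁² + σ₂²) / δ²
  = (1.960 + 1.282)² · (3.9² + 5.1² = 41.22) / 1.3²
  = 10.5106 · 41.22 / 1.69
  = 256.36
Design effect: 2.37 × 256.36 = 607.57.
Round up → n = 608 per group.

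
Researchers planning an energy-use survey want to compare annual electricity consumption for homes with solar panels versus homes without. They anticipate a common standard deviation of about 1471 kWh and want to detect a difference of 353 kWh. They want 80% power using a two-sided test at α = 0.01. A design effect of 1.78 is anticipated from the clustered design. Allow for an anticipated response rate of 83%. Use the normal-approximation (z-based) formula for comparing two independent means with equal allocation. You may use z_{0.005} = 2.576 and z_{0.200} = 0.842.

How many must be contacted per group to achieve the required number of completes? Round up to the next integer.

n = 871 per group

n = (z_{α/2} + z_β)² · (σ₁² + σ₂²) / δ²
  = (2.576 + 0.842)² · (2·1471² = 4327682) / 353²
  = 11.6827 · 4327682 / 124609
  = 405.74
Design effect: 1.78 × 405.74 = 722.22.
Adjust for 83% response: 722.22 / 0.83 = 870.15.
Round up → n = 871 per group.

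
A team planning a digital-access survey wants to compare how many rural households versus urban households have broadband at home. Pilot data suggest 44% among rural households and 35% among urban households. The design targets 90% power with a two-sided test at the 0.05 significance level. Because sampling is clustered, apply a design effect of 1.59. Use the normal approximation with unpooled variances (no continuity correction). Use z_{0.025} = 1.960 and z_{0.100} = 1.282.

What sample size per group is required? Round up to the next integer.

n = (z_{α/2} + z_β)² · [p₁(1−p₁) + p₂(1−p₂)] / (p₁ − p₂)²
  = (1.960 + 1.282)² · (0.44·0.56 + 0.35·0.65) / (0.09)²
  = (3.242)² · (0.2464 + 0.2275) / 0.0081
  = 10.5106 · 0.4739 / 0.0081
  = 614.93
Design effect: 1.59 × 614.93 = 977.74.
Round up → n = 978 per group.

n = 978 per group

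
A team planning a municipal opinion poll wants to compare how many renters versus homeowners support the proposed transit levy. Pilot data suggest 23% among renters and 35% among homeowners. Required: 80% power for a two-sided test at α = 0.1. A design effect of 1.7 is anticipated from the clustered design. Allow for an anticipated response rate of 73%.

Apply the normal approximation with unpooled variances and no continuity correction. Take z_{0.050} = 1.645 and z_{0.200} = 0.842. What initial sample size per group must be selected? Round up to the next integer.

n = 405 per group

n = (z_{α/2} + z_β)² · [p₁(1−p₁) + p₂(1−p₂)] / (p₁ − p₂)²
  = (1.645 + 0.842)² · (0.23·0.77 + 0.35·0.65) / (-0.12)²
  = (2.487)² · (0.1771 + 0.2275) / 0.0144
  = 6.1852 · 0.4046 / 0.0144
  = 173.79
Design effect: 1.7 × 173.79 = 295.44.
Adjust for 73% response: 295.44 / 0.73 = 404.71.
Round up → n = 405 per group.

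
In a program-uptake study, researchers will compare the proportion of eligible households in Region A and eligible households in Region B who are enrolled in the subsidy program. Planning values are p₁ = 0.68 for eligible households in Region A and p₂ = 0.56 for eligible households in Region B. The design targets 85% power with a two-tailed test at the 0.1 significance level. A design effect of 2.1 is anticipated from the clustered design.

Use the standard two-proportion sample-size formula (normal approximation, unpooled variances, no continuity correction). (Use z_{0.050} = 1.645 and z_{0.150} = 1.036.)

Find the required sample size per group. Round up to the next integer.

n = (z_{α/2} + z_β)² · [p₁(1−p₁) + p₂(1−p₂)] / (p₁ − p₂)²
  = (1.645 + 1.036)² · (0.68·0.32 + 0.56·0.44) / (0.12)²
  = (2.681)² · (0.2176 + 0.2464) / 0.0144
  = 7.1878 · 0.4640 / 0.0144
  = 231.61
Design effect: 2.1 × 231.61 = 486.37.
Round up → n = 487 per group.

n = 487 per group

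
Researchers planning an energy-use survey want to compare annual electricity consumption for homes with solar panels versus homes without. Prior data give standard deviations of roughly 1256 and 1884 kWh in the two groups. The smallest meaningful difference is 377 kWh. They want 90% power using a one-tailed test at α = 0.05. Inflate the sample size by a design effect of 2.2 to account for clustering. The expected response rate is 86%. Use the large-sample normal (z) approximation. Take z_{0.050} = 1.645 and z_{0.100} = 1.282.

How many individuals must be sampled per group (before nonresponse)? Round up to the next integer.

n = 791 per group

n = (z_α + z_β)² · (σ₁² + σ₂²) / δ²
  = (1.645 + 1.282)² · (1256² + 1884² = 5126992) / 377²
  = 8.5673 · 5126992 / 142129
  = 309.05
Design effect: 2.2 × 309.05 = 679.90.
Adjust for 86% response: 679.90 / 0.86 = 790.59.
Round up → n = 791 per group.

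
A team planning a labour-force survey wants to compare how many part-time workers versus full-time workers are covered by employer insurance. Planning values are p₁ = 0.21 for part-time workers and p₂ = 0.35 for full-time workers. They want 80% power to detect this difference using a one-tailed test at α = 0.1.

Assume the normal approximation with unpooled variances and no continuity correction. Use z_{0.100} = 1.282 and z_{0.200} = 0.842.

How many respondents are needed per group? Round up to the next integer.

n = (z_α + z_β)² · [p₁(1−p₁) + p₂(1−p₂)] / (p₁ − p₂)²
  = (1.282 + 0.842)² · (0.21·0.79 + 0.35·0.65) / (-0.14)²
  = (2.124)² · (0.1659 + 0.2275) / 0.0196
  = 4.5114 · 0.3934 / 0.0196
  = 90.55
Round up → n = 91 per group.

n = 91 per group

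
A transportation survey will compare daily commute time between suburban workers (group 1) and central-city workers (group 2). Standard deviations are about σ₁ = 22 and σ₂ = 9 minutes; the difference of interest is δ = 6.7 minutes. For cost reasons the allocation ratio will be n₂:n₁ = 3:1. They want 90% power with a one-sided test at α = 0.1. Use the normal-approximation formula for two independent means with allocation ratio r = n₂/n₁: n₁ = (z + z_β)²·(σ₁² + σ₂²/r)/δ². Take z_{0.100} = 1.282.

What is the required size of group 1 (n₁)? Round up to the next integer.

n₁ = (z_α + z_β)² · (σ₁² + σ₂²/r) / δ²
   = (1.282 + 1.282)² · (22² + 9²/3) / 6.7²
   = 6.5741 · (484 + 27) / 44.89
   = 6.5741 · 511 / 44.89
   = 74.84
Round up → n₁ = 75; n₂ = r·n₁ = 3 × 75 = 225.

n₁ = 75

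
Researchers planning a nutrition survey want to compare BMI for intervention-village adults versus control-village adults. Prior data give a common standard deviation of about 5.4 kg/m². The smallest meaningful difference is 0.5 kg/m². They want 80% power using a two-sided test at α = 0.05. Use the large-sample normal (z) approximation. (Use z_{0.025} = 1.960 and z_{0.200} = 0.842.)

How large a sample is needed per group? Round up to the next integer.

n = (z_{α/2} + z_β)² · (σ₁² + σ₂²) / δ²
  = (1.960 + 0.842)² · (2·5.4² = 58.32) / 0.5²
  = 7.8512 · 58.32 / 0.25
  = 1831.53
Round up → n = 1832 per group.

n = 1832 per group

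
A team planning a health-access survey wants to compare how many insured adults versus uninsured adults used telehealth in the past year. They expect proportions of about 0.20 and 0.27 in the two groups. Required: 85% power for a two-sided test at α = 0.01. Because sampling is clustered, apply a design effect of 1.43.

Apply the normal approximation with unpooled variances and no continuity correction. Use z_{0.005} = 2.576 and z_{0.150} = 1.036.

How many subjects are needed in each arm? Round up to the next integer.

n = (z_{α/2} + z_β)² · [p₁(1−p₁) + p₂(1−p₂)] / (p₁ − p₂)²
  = (2.576 + 1.036)² · (0.20·0.80 + 0.27·0.73) / (-0.07)²
  = (3.612)² · (0.1600 + 0.1971) / 0.0049
  = 13.0465 · 0.3571 / 0.0049
  = 950.80
Design effect: 1.43 × 950.80 = 1359.64.
Round up → n = 1360 per group.

n = 1360 per group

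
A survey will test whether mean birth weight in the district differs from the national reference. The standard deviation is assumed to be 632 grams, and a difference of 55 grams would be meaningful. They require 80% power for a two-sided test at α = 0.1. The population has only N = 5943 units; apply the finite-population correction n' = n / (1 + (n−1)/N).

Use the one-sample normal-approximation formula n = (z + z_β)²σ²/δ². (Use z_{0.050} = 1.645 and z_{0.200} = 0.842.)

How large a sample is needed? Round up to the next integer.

n = (z_{α/2} + z_β)² · σ² / δ²
  = (1.645 + 0.842)² · 632² / 55²
  = 6.1852 · 399424 / 3025
  = 816.70
Finite-population correction (N = 5943): 816.70 / (1 + (816.70 − 1)/5943) = 718.13.
Round up → n = 719.

n = 719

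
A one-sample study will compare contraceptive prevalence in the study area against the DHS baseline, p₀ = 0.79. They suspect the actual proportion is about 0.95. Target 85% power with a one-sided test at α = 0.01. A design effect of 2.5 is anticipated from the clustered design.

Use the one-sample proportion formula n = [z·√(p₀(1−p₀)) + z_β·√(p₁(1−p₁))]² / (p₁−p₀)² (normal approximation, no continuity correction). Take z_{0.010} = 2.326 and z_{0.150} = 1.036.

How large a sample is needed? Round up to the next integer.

n = [z_α·√(p₀q₀) + z_β·√(p₁q₁)]² / (p₁ − p₀)²
  = [2.326·√(0.79·0.21) + 1.036·√(0.95·0.05)]² / (0.16)²
  = [2.326·0.4073 + 1.036·0.2179]² / 0.0256
  = [1.1732]² / 0.0256
  = 53.76
Design effect: 2.5 × 53.76 = 134.41.
Round up → n = 135.

n = 135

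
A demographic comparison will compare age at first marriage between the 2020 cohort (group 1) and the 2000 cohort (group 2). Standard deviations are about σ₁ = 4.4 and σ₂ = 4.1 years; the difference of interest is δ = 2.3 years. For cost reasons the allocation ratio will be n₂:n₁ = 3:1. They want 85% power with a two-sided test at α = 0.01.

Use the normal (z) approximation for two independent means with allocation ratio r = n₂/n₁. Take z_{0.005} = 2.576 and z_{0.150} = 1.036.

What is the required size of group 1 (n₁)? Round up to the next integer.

n₁ = (z_{α/2} + z_β)² · (σ₁² + σ₂²/r) / δ²
   = (2.576 + 1.036)² · (4.4² + 4.1²/3) / 2.3²
   = 13.0465 · (19.36 + 5.6033) / 5.29
   = 13.0465 · 24.9633 / 5.29
   = 61.57
Round up → n₁ = 62; n₂ = r·n₁ = 3 × 62 = 186.

n₁ = 62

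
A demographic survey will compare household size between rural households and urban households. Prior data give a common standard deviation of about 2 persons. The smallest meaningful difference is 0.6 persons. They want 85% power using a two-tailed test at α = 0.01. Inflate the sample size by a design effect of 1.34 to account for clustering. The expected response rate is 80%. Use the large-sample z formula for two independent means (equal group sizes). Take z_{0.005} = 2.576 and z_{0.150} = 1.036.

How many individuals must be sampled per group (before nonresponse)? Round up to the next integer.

n = 486 per group

n = (z_{α/2} + z_β)² · (σ₁² + σ₂²) / δ²
  = (2.576 + 1.036)² · (2·2² = 8) / 0.6²
  = 13.0465 · 8 / 0.36
  = 289.92
Design effect: 1.34 × 289.92 = 388.50.
Adjust for 80% response: 388.50 / 0.80 = 485.62.
Round up → n = 486 per group.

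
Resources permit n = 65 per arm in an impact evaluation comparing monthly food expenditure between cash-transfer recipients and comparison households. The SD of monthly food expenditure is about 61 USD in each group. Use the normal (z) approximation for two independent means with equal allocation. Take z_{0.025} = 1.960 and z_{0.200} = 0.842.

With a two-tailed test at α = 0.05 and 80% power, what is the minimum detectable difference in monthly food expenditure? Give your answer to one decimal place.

δ = (z_{α/2} + z_β) · √((σ₁²+σ₂²)/n)
  = (1.960 + 0.842) · √(7442/65)
  = 2.802 · √114.4923
  = 2.802 · 10.7001
  = 29.9817

Minimum detectable difference ≈ 30.0 USD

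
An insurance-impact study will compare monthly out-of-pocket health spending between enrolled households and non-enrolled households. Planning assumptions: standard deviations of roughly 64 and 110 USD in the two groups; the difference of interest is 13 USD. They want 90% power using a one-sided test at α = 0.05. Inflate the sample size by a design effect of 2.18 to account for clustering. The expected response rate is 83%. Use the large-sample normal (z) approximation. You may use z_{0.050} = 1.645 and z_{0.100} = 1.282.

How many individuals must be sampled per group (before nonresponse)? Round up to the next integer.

n = 2157 per group

n = (z_α + z_β)² · (σ₁² + σ₂²) / δ²
  = (1.645 + 1.282)² · (64² + 110² = 16196) / 13²
  = 8.5673 · 16196 / 169
  = 821.04
Design effect: 2.18 × 821.04 = 1789.88.
Adjust for 83% response: 1789.88 / 0.83 = 2156.48.
Round up → n = 2157 per group.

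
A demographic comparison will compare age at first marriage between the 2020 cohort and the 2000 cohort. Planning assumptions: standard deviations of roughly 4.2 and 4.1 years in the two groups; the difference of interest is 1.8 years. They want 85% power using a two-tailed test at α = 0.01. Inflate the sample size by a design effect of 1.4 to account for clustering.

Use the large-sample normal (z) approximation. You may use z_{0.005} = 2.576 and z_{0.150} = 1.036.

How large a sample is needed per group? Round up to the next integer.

n = 195 per group

n = (z_{α/2} + z_β)² · (σ₁² + σ₂²) / δ²
  = (2.576 + 1.036)² · (4.2² + 4.1² = 34.45) / 1.8²
  = 13.0465 · 34.45 / 3.24
  = 138.72
Design effect: 1.4 × 138.72 = 194.21.
Round up → n = 195 per group.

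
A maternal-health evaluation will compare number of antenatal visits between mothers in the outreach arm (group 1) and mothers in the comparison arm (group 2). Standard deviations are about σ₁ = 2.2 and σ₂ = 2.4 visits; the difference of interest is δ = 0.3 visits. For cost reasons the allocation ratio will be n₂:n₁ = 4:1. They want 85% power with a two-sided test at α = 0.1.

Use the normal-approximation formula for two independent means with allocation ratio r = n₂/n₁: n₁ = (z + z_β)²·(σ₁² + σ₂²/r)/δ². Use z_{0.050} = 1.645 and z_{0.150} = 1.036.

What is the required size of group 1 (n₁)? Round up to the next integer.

n₁ = (z_{α/2} + z_β)² · (σ₁² + σ₂²/r) / δ²
   = (1.645 + 1.036)² · (2.2² + 2.4²/4) / 0.3²
   = 7.1878 · (4.84 + 1.44) / 0.09
   = 7.1878 · 6.28 / 0.09
   = 501.55
Round up → n₁ = 502; n₂ = r·n₁ = 4 × 502 = 2008.

n₁ = 502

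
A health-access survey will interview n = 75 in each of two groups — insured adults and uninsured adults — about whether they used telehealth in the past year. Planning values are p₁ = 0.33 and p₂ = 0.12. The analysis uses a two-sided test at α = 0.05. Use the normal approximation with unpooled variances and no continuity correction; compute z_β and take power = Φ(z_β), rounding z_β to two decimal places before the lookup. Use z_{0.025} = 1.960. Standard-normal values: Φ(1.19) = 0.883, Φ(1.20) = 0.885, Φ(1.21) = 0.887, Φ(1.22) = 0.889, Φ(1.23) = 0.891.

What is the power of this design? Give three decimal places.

z_β = |p₁−p₂|·√(n/[p₁q₁+p₂q₂]) − z_{α/2}
    = 0.21 · √(75/0.3267) − 1.960
    = 0.21 · 15.1515 − 1.960
    = 3.1818 − 1.960 = 1.2218 → 1.22
Power = Φ(1.22) = 0.889.

Power ≈ 0.889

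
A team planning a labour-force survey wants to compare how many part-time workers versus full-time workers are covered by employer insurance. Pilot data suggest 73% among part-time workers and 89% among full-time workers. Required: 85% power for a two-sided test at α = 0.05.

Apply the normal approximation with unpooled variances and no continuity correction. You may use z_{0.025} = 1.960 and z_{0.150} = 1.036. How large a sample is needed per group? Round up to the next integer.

n = 104 per group

n = (z_{α/2} + z_β)² · [p₁(1−p₁) + p₂(1−p₂)] / (p₁ − p₂)²
  = (1.960 + 1.036)² · (0.73·0.27 + 0.89·0.11) / (-0.16)²
  = (2.996)² · (0.1971 + 0.0979) / 0.0256
  = 8.9760 · 0.2950 / 0.0256
  = 103.43
Round up → n = 104 per group.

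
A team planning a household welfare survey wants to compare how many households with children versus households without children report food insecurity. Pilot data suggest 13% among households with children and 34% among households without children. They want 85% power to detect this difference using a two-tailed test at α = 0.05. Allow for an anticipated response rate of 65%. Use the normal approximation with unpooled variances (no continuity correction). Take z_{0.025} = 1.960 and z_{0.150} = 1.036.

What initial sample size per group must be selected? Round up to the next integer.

n = 106 per group

n = (z_{α/2} + z_β)² · [p₁(1−p₁) + p₂(1−p₂)] / (p₁ − p₂)²
  = (1.960 + 1.036)² · (0.13·0.87 + 0.34·0.66) / (-0.21)²
  = (2.996)² · (0.1131 + 0.2244) / 0.0441
  = 8.9760 · 0.3375 / 0.0441
  = 68.69
Adjust for 65% response: 68.69 / 0.65 = 105.68.
Round up → n = 106 per group.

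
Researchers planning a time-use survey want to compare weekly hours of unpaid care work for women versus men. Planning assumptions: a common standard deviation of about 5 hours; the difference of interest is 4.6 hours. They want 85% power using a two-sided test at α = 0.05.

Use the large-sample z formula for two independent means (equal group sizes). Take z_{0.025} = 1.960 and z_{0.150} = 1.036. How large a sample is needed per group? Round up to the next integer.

n = 22 per group

n = (z_{α/2} + z_β)² · (σ₁² + σ₂²) / δ²
  = (1.960 + 1.036)² · (2·5² = 50) / 4.6²
  = 8.9760 · 50 / 21.16
  = 21.21
Round up → n = 22 per group.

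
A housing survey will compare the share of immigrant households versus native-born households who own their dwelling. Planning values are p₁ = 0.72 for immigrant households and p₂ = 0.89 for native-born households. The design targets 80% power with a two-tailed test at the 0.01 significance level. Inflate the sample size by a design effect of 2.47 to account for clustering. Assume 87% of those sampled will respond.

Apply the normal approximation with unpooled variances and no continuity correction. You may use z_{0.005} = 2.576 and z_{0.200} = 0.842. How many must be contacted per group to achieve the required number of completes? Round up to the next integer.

n = 344 per group

n = (z_{α/2} + z_β)² · [p₁(1−p₁) + p₂(1−p₂)] / (p₁ − p₂)²
  = (2.576 + 0.842)² · (0.72·0.28 + 0.89·0.11) / (-0.17)²
  = (3.418)² · (0.2016 + 0.0979) / 0.0289
  = 11.6827 · 0.2995 / 0.0289
  = 121.07
Design effect: 2.47 × 121.07 = 299.05.
Adjust for 87% response: 299.05 / 0.87 = 343.73.
Round up → n = 344 per group.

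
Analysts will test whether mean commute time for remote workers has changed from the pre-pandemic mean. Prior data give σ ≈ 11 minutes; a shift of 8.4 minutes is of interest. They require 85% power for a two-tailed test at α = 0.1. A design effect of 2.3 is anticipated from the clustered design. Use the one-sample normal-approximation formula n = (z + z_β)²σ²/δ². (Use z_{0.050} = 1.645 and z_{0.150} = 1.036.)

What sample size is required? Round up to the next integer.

n = 29

n = (z_{α/2} + z_β)² · σ² / δ²
  = (1.645 + 1.036)² · 11² / 8.4²
  = 7.1878 · 121 / 70.56
  = 12.33
Design effect: 2.3 × 12.33 = 28.35.
Round up → n = 29.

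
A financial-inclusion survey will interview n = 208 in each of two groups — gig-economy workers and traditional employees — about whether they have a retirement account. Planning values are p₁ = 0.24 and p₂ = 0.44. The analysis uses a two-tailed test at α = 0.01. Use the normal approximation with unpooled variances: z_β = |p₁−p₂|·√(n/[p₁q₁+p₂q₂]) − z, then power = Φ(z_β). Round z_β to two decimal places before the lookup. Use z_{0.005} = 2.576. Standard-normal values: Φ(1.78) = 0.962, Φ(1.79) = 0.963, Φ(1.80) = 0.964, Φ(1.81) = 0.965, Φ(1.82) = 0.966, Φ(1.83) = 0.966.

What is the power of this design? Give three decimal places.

z_β = |p₁−p₂|·√(n/[p₁q₁+p₂q₂]) − z_{α/2}
    = 0.20 · √(208/0.4288) − 2.576
    = 0.20 · 22.0244 − 2.576
    = 4.4049 − 2.576 = 1.8289 → 1.83
Power = Φ(1.83) = 0.966.

Power ≈ 0.966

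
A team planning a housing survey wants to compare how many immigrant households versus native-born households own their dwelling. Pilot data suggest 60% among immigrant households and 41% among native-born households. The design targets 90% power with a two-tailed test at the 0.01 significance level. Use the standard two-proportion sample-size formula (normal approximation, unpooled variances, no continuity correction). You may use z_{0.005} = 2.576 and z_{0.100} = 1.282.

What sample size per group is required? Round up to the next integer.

n = 199 per group

n = (z_{α/2} + z_β)² · [p₁(1−p₁) + p₂(1−p₂)] / (p₁ − p₂)²
  = (2.576 + 1.282)² · (0.60·0.40 + 0.41·0.59) / (0.19)²
  = (3.858)² · (0.2400 + 0.2419) / 0.0361
  = 14.8842 · 0.4819 / 0.0361
  = 198.69
Round up → n = 199 per group.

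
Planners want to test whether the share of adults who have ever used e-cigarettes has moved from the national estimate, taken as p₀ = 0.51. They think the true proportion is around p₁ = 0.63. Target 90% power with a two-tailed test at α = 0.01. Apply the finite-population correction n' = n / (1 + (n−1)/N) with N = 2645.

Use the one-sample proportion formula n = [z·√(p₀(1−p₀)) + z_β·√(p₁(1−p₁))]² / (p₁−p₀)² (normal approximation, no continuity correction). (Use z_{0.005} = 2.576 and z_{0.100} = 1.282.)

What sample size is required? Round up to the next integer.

n = 231

n = [z_{α/2}·√(p₀q₀) + z_β·√(p₁q₁)]² / (p₁ − p₀)²
  = [2.576·√(0.51·0.49) + 1.282·√(0.63·0.37)]² / (0.12)²
  = [2.576·0.4999 + 1.282·0.4828]² / 0.0144
  = [1.9067]² / 0.0144
  = 252.46
Finite-population correction (N = 2645): 252.46 / (1 + (252.46 − 1)/2645) = 230.55.
Round up → n = 231.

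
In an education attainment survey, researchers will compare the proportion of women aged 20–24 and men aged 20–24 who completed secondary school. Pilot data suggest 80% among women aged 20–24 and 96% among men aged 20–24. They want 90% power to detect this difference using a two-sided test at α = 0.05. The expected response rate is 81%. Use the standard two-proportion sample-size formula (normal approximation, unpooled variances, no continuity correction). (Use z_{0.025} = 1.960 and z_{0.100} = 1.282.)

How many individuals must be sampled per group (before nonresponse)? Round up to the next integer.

n = (z_{α/2} + z_β)² · [p₁(1−p₁) + p₂(1−p₂)] / (p₁ − p₂)²
  = (1.960 + 1.282)² · (0.80·0.20 + 0.96·0.04) / (-0.16)²
  = (3.242)² · (0.1600 + 0.0384) / 0.0256
  = 10.5106 · 0.1984 / 0.0256
  = 81.46
Adjust for 81% response: 81.46 / 0.81 = 100.56.
Round up → n = 101 per group.

n = 101 per group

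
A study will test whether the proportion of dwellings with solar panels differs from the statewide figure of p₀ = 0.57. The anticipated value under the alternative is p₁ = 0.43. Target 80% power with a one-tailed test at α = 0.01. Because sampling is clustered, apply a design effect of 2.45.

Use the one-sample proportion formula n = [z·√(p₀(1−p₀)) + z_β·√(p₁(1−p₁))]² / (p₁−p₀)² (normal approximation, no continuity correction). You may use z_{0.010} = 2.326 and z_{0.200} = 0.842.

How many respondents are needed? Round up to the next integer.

n = 308

n = [z_α·√(p₀q₀) + z_β·√(p₁q₁)]² / (p₁ − p₀)²
  = [2.326·√(0.57·0.43) + 0.842·√(0.43·0.57)]² / (-0.14)²
  = [2.326·0.4951 + 0.842·0.4951]² / 0.0196
  = [1.5684]² / 0.0196
  = 125.50
Design effect: 2.45 × 125.50 = 307.48.
Round up → n = 308.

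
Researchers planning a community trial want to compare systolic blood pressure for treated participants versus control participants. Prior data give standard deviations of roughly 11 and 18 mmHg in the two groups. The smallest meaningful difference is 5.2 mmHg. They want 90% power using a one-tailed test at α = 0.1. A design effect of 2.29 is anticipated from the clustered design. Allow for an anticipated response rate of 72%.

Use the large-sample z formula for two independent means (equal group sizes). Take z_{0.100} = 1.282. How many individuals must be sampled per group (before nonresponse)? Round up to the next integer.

n = (z_α + z_β)² · (σ₁² + σ₂²) / δ²
  = (1.282 + 1.282)² · (11² + 18² = 445) / 5.2²
  = 6.5741 · 445 / 27.04
  = 108.19
Design effect: 2.29 × 108.19 = 247.76.
Adjust for 72% response: 247.76 / 0.72 = 344.11.
Round up → n = 345 per group.

n = 345 per group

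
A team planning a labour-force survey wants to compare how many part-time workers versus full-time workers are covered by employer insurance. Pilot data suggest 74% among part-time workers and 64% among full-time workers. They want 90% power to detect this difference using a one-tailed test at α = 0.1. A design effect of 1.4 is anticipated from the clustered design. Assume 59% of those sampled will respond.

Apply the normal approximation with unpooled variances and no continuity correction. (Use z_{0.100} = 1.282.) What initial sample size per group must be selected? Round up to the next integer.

n = (z_α + z_β)² · [p₁(1−p₁) + p₂(1−p₂)] / (p₁ − p₂)²
  = (1.282 + 1.282)² · (0.74·0.26 + 0.64·0.36) / (0.10)²
  = (2.564)² · (0.1924 + 0.2304) / 0.0100
  = 6.5741 · 0.4228 / 0.0100
  = 277.95
Design effect: 1.4 × 277.95 = 389.13.
Adjust for 59% response: 389.13 / 0.59 = 659.55.
Round up → n = 660 per group.

n = 660 per group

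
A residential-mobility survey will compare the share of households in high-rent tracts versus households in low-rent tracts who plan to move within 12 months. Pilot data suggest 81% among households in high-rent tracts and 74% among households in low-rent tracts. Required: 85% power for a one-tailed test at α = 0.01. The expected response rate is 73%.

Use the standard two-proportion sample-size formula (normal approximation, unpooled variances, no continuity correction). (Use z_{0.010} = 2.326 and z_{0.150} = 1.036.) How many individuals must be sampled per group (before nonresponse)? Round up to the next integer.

n = (z_α + z_β)² · [p₁(1−p₁) + p₂(1−p₂)] / (p₁ − p₂)²
  = (2.326 + 1.036)² · (0.81·0.19 + 0.74·0.26) / (0.07)²
  = (3.362)² · (0.1539 + 0.1924) / 0.0049
  = 11.3030 · 0.3463 / 0.0049
  = 798.83
Adjust for 73% response: 798.83 / 0.73 = 1094.28.
Round up → n = 1095 per group.

n = 1095 per group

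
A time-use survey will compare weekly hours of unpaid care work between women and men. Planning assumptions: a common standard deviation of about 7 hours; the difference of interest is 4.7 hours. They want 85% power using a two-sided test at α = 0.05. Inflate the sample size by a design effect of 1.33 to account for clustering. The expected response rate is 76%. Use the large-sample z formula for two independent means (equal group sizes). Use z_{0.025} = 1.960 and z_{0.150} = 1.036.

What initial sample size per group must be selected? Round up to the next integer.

n = 70 per group

n = (z_{α/2} + z_β)² · (σ₁² + σ₂²) / δ²
  = (1.960 + 1.036)² · (2·7² = 98) / 4.7²
  = 8.9760 · 98 / 22.09
  = 39.82
Design effect: 1.33 × 39.82 = 52.96.
Adjust for 76% response: 52.96 / 0.76 = 69.69.
Round up → n = 70 per group.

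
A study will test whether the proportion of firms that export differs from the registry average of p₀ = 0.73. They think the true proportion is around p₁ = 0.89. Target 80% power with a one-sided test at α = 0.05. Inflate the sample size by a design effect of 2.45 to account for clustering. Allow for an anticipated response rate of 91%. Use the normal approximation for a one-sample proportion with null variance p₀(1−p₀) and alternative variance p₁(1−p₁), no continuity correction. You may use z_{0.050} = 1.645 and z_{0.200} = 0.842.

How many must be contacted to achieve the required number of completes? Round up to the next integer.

n = 104

n = [z_α·√(p₀q₀) + z_β·√(p₁q₁)]² / (p₁ − p₀)²
  = [1.645·√(0.73·0.27) + 0.842·√(0.89·0.11)]² / (0.16)²
  = [1.645·0.4440 + 0.842·0.3129]² / 0.0256
  = [0.9938]² / 0.0256
  = 38.58
Design effect: 2.45 × 38.58 = 94.51.
Adjust for 91% response: 94.51 / 0.91 = 103.86.
Round up → n = 104.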